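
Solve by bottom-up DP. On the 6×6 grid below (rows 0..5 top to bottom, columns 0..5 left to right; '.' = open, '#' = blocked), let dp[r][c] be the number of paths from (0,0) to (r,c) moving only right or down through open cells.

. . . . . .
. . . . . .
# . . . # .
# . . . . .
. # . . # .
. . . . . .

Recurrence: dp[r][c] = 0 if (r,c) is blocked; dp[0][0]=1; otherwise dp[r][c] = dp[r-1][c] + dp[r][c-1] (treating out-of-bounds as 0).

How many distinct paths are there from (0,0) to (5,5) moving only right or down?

r\c   0   1   2   3   4   5
  0   1   1   1   1   1   1
  1   1   2   3   4   5   6
  2   0   2   5   9   0   6
  3   0   2   7  16  16  22
  4   0   0   7  23   0  22
  5   0   0   7  30  30  52

52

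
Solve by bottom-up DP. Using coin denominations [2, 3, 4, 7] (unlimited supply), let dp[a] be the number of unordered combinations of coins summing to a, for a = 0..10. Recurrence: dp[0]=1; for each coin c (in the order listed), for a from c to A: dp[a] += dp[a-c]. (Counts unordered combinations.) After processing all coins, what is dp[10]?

6

after  coin     0     1     2     3     4     5     6     7     8     9    10
          2     1     0     1     0     1     0     1     0     1     0     1
          3     1     0     1     1     1     1     2     1     2     2     2
          4     1     0     1     1     2     1     3     2     4     3     5
          7     1     0     1     1     2     1     3     3     4     4     6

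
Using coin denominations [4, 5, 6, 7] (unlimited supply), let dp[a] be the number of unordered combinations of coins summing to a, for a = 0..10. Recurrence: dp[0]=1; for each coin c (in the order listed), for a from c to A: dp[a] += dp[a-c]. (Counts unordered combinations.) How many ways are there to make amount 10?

after  coin     0     1     2     3     4     5     6     7     8     9    10
          4     1     0     0     0     1     0     0     0     1     0     0
          5     1     0     0     0     1     1     0     0     1     1     1
          6     1     0     0     0     1     1     1     0     1     1     2
          7     1     0     0     0     1     1     1     1     1     1     2

2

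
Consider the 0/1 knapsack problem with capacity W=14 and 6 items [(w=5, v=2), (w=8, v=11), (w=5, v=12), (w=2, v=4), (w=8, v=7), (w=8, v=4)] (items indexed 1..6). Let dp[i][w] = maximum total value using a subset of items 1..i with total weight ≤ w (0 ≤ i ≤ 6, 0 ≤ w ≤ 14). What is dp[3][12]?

i\w   0   1   2   3   4   5   6   7   8   9  10  11  12  13  14
  0   0   0   0   0   0   0   0   0   0   0   0   0   0   0   0
  1   0   0   0   0   0   2   2   2   2   2   2   2   2   2   2
  2   0   0   0   0   0   2   2   2  11  11  11  11  11  13  13
  3   0   0   0   0   0  12  12  12  12  12  14  14  14  23  23
  4   0   0   4   4   4  12  12  16  16  16  16  16  18  23  23
  5   0   0   4   4   4  12  12  16  16  16  16  16  18  23  23
  6   0   0   4   4   4  12  12  16  16  16  16  16  18  23  23

14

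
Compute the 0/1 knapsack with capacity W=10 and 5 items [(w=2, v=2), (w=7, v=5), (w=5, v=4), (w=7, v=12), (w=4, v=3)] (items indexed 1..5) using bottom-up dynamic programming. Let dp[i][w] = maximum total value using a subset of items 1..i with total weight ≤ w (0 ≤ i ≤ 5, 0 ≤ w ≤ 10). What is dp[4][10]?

14

i\w   0   1   2   3   4   5   6   7   8   9  10
  0   0   0   0   0   0   0   0   0   0   0   0
  1   0   0   2   2   2   2   2   2   2   2   2
  2   0   0   2   2   2   2   2   5   5   7   7
  3   0   0   2   2   2   4   4   6   6   7   7
  4   0   0   2   2   2   4   4  12  12  14  14
  5   0   0   2   2   3   4   5  12  12  14  14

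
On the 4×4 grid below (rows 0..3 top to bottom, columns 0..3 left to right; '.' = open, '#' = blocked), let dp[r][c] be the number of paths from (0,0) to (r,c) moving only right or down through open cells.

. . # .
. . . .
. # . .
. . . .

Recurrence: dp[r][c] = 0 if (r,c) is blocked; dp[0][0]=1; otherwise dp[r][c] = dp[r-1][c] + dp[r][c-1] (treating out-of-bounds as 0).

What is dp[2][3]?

r\c   0   1   2   3
  0   1   1   0   0
  1   1   2   2   2
  2   1   0   2   4
  3   1   1   3   7

4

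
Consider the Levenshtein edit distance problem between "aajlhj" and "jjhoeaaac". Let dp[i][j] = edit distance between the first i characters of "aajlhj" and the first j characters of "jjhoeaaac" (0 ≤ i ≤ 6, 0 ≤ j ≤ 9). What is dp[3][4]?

4

   ''  j  j  h  o  e  a  a  a  c
''  0  1  2  3  4  5  6  7  8  9
 a  1  1  2  3  4  5  5  6  7  8
 a  2  2  2  3  4  5  5  5  6  7
 j  3  2  2  3  4  5  6  6  6  7
 l  4  3  3  3  4  5  6  7  7  7
 h  5  4  4  3  4  5  6  7  8  8
 j  6  5  4  4  4  5  6  7  8  9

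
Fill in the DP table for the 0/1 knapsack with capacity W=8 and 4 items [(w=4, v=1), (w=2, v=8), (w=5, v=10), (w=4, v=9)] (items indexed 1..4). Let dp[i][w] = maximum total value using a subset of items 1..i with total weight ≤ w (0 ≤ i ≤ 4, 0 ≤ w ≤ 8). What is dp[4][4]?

9

i\w   0   1   2   3   4   5   6   7   8
  0   0   0   0   0   0   0   0   0   0
  1   0   0   0   0   1   1   1   1   1
  2   0   0   8   8   8   8   9   9   9
  3   0   0   8   8   8  10  10  18  18
  4   0   0   8   8   9  10  17  18  18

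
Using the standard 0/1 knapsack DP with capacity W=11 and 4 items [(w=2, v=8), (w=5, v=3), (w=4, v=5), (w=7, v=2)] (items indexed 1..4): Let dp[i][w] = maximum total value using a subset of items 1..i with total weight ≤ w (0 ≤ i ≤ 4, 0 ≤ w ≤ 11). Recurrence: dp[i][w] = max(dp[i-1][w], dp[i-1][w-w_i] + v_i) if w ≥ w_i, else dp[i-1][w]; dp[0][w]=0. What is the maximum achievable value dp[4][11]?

16

i\w   0   1   2   3   4   5   6   7   8   9  10  11
  0   0   0   0   0   0   0   0   0   0   0   0   0
  1   0   0   8   8   8   8   8   8   8   8   8   8
  2   0   0   8   8   8   8   8  11  11  11  11  11
  3   0   0   8   8   8   8  13  13  13  13  13  16
  4   0   0   8   8   8   8  13  13  13  13  13  16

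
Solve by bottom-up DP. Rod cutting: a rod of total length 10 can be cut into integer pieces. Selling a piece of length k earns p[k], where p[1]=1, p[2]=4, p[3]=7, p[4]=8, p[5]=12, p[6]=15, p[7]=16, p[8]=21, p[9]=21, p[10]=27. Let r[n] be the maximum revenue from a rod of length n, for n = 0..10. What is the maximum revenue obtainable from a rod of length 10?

   n    0    1    2    3    4    5    6    7    8    9   10
r[n]    0    1    4    7    8   12   15   16   21   22   27

27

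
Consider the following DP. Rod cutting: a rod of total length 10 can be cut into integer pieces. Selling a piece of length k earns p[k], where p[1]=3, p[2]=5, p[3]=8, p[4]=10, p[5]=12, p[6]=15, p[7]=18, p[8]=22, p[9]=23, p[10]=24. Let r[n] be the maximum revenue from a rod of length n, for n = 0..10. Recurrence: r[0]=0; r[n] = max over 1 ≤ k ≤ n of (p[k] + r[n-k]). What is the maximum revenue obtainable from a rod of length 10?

30

   n    0    1    2    3    4    5    6    7    8    9   10
r[n]    0    3    6    9   12   15   18   21   24   27   30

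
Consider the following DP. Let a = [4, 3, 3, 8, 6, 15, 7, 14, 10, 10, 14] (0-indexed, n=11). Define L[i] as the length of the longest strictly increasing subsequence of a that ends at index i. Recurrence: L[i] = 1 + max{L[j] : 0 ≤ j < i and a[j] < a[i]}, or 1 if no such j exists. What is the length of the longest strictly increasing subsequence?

5

   i    0    1    2    3    4    5    6    7    8    9   10
a[i]    4    3    3    8    6   15    7   14   10   10   14
L[i]    1    1    1    2    2    3    3    4    4    4    5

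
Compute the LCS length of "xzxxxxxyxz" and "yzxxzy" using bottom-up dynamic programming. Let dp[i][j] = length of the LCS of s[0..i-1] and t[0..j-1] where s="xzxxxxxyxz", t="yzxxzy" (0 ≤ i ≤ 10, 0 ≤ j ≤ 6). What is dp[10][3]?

2

   ''  y  z  x  x  z  y
''  0  0  0  0  0  0  0
 x  0  0  0  1  1  1  1
 z  0  0  1  1  1  2  2
 x  0  0  1  2  2  2  2
 x  0  0  1  2  3  3  3
 x  0  0  1  2  3  3  3
 x  0  0  1  2  3  3  3
 x  0  0  1  2  3  3  3
 y  0  1  1  2  3  3  4
 x  0  1  1  2  3  3  4
 z  0  1  2  2  3  4  4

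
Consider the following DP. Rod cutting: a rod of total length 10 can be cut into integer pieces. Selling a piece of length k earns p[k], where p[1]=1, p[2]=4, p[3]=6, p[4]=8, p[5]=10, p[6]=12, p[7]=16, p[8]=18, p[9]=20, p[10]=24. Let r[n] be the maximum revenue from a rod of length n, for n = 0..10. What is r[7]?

   n    0    1    2    3    4    5    6    7    8    9   10
r[n]    0    1    4    6    8   10   12   16   18   20   24

16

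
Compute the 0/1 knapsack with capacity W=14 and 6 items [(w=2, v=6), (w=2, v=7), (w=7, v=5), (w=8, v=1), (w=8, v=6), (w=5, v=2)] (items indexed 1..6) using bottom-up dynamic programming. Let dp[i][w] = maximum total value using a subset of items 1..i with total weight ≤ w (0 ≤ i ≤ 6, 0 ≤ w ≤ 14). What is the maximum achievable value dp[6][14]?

i\w   0   1   2   3   4   5   6   7   8   9  10  11  12  13  14
  0   0   0   0   0   0   0   0   0   0   0   0   0   0   0   0
  1   0   0   6   6   6   6   6   6   6   6   6   6   6   6   6
  2   0   0   7   7  13  13  13  13  13  13  13  13  13  13  13
  3   0   0   7   7  13  13  13  13  13  13  13  18  18  18  18
  4   0   0   7   7  13  13  13  13  13  13  13  18  18  18  18
  5   0   0   7   7  13  13  13  13  13  13  13  18  19  19  19
  6   0   0   7   7  13  13  13  13  13  15  15  18  19  19  19

19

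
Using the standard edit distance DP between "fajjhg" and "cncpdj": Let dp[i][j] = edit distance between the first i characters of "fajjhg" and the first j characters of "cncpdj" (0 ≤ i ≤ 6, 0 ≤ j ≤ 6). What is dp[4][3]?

   ''  c  n  c  p  d  j
''  0  1  2  3  4  5  6
 f  1  1  2  3  4  5  6
 a  2  2  2  3  4  5  6
 j  3  3  3  3  4  5  5
 j  4  4  4  4  4  5  5
 h  5  5  5  5  5  5  6
 g  6  6  6  6  6  6  6

4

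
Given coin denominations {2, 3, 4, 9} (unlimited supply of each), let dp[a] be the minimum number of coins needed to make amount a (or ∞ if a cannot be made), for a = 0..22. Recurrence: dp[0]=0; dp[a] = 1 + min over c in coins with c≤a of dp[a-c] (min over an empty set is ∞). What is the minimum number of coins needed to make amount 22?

 a  0  1  2  3  4  5  6  7  8  9 10 11 12 13 14 15 16 17 18 19 20 21 22
dp  0  -  1  1  1  2  2  2  2  1  3  2  2  2  3  3  3  3  2  4  3  3  3
(- denotes ∞ / unreachable)

3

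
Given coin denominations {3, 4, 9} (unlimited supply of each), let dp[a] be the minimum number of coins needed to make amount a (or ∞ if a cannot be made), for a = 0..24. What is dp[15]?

 a  0  1  2  3  4  5  6  7  8  9 10 11 12 13 14 15 16 17 18 19 20 21 22 23 24
dp  0  -  -  1  1  -  2  2  2  1  3  3  2  2  4  3  3  3  2  4  4  3  3  5  4
(- denotes ∞ / unreachable)

3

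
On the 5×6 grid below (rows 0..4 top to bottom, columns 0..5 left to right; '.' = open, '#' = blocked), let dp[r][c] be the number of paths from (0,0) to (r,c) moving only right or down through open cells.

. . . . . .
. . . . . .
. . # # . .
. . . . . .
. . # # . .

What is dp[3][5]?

20

r\c   0   1   2   3   4   5
  0   1   1   1   1   1   1
  1   1   2   3   4   5   6
  2   1   3   0   0   5  11
  3   1   4   4   4   9  20
  4   1   5   0   0   9  29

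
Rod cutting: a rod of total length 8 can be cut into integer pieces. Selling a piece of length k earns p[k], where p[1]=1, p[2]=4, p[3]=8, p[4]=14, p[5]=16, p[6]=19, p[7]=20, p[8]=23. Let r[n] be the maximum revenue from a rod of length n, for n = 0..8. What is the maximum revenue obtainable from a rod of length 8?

28

   n    0    1    2    3    4    5    6    7    8
r[n]    0    1    4    8   14   16   19   22   28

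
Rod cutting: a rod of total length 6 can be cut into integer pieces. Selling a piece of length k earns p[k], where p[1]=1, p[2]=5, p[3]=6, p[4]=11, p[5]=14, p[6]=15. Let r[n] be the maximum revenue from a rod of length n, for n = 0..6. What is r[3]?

   n    0    1    2    3    4    5    6
r[n]    0    1    5    6   11   14   16

6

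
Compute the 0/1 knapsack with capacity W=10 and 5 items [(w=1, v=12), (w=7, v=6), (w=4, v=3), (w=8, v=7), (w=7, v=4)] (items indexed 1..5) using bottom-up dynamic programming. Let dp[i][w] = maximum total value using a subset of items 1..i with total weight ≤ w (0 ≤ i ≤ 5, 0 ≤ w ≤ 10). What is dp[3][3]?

12

i\w   0   1   2   3   4   5   6   7   8   9  10
  0   0   0   0   0   0   0   0   0   0   0   0
  1   0  12  12  12  12  12  12  12  12  12  12
  2   0  12  12  12  12  12  12  12  18  18  18
  3   0  12  12  12  12  15  15  15  18  18  18
  4   0  12  12  12  12  15  15  15  18  19  19
  5   0  12  12  12  12  15  15  15  18  19  19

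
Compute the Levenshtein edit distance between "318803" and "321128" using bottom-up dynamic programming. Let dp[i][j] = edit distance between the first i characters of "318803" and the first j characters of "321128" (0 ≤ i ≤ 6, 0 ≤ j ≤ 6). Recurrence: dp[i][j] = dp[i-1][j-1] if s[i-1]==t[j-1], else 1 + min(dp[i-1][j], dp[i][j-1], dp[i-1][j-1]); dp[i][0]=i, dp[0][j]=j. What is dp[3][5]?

3

   ''  3  2  1  1  2  8
''  0  1  2  3  4  5  6
 3  1  0  1  2  3  4  5
 1  2  1  1  1  2  3  4
 8  3  2  2  2  2  3  3
 8  4  3  3  3  3  3  3
 0  5  4  4  4  4  4  4
 3  6  5  5  5  5  5  5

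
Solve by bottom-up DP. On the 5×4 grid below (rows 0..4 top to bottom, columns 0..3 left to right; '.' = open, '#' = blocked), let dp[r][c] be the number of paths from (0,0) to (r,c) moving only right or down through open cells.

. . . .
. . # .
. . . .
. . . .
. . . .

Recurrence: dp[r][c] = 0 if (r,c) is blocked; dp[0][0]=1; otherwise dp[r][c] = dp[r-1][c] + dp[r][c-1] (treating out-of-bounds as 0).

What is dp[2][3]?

4

r\c   0   1   2   3
  0   1   1   1   1
  1   1   2   0   1
  2   1   3   3   4
  3   1   4   7  11
  4   1   5  12  23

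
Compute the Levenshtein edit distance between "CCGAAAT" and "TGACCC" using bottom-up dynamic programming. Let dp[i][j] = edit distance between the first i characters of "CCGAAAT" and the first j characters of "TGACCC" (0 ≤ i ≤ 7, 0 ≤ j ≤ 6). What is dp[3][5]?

4

   ''  T  G  A  C  C  C
''  0  1  2  3  4  5  6
 C  1  1  2  3  3  4  5
 C  2  2  2  3  3  3  4
 G  3  3  2  3  4  4  4
 A  4  4  3  2  3  4  5
 A  5  5  4  3  3  4  5
 A  6  6  5  4  4  4  5
 T  7  6  6  5  5  5  5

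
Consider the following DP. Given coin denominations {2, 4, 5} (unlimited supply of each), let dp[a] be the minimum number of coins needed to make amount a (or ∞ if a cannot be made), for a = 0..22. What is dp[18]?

4

 a  0  1  2  3  4  5  6  7  8  9 10 11 12 13 14 15 16 17 18 19 20 21 22
dp  0  -  1  -  1  1  2  2  2  2  2  3  3  3  3  3  4  4  4  4  4  5  5
(- denotes ∞ / unreachable)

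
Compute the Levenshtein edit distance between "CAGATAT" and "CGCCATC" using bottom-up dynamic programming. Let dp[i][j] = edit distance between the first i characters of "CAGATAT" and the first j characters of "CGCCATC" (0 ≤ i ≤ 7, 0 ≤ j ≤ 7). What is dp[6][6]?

4

   ''  C  G  C  C  A  T  C
''  0  1  2  3  4  5  6  7
 C  1  0  1  2  3  4  5  6
 A  2  1  1  2  3  3  4  5
 G  3  2  1  2  3  4  4  5
 A  4  3  2  2  3  3  4  5
 T  5  4  3  3  3  4  3  4
 A  6  5  4  4  4  3  4  4
 T  7  6  5  5  5  4  3  4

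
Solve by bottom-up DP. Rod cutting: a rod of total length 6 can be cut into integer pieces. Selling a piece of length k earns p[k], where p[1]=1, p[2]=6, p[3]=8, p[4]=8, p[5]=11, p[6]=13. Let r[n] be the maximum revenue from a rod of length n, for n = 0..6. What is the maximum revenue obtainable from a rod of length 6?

18

   n    0    1    2    3    4    5    6
r[n]    0    1    6    8   12   14   18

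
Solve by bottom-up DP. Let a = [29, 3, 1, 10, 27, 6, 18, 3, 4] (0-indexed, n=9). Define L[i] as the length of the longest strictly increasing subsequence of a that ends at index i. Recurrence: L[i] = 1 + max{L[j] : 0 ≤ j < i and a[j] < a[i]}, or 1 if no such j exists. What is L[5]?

   i    0    1    2    3    4    5    6    7    8
a[i]   29    3    1   10   27    6   18    3    4
L[i]    1    1    1    2    3    2    3    2    3

2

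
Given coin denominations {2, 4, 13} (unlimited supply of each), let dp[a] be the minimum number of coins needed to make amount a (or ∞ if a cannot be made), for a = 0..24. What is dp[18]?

5

 a  0  1  2  3  4  5  6  7  8  9 10 11 12 13 14 15 16 17 18 19 20 21 22 23 24
dp  0  -  1  -  1  -  2  -  2  -  3  -  3  1  4  2  4  2  5  3  5  3  6  4  6
(- denotes ∞ / unreachable)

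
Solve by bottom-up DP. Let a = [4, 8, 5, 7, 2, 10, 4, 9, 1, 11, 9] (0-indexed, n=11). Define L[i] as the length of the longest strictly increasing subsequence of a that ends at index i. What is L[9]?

   i    0    1    2    3    4    5    6    7    8    9   10
a[i]    4    8    5    7    2   10    4    9    1   11    9
L[i]    1    2    2    3    1    4    2    4    1    5    4

5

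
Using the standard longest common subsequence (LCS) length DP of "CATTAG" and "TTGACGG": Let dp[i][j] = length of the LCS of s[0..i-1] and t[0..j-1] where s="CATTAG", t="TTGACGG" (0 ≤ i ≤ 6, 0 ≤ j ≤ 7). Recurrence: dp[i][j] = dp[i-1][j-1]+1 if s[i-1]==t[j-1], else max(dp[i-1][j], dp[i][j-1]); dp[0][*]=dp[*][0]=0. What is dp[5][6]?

   ''  T  T  G  A  C  G  G
''  0  0  0  0  0  0  0  0
 C  0  0  0  0  0  1  1  1
 A  0  0  0  0  1  1  1  1
 T  0  1  1  1  1  1  1  1
 T  0  1  2  2  2  2  2  2
 A  0  1  2  2  3  3  3  3
 G  0  1  2  3  3  3  4  4

3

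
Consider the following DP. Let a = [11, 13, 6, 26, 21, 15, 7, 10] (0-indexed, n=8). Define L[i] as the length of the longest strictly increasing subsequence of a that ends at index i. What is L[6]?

   i    0    1    2    3    4    5    6    7
a[i]   11   13    6   26   21   15    7   10
L[i]    1    2    1    3    3    3    2    3

2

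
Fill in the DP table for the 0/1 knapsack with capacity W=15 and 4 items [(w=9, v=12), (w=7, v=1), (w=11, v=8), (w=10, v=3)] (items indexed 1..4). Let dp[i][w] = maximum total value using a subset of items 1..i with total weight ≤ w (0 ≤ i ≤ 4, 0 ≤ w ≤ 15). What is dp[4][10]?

i\w   0   1   2   3   4   5   6   7   8   9  10  11  12  13  14  15
  0   0   0   0   0   0   0   0   0   0   0   0   0   0   0   0   0
  1   0   0   0   0   0   0   0   0   0  12  12  12  12  12  12  12
  2   0   0   0   0   0   0   0   1   1  12  12  12  12  12  12  12
  3   0   0   0   0   0   0   0   1   1  12  12  12  12  12  12  12
  4   0   0   0   0   0   0   0   1   1  12  12  12  12  12  12  12

12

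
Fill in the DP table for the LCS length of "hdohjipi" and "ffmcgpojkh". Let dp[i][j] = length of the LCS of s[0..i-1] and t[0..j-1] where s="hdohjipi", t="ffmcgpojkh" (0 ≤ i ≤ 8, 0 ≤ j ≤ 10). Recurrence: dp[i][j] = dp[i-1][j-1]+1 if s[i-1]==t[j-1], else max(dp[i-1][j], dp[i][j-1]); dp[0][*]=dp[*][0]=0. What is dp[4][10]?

   ''  f  f  m  c  g  p  o  j  k  h
''  0  0  0  0  0  0  0  0  0  0  0
 h  0  0  0  0  0  0  0  0  0  0  1
 d  0  0  0  0  0  0  0  0  0  0  1
 o  0  0  0  0  0  0  0  1  1  1  1
 h  0  0  0  0  0  0  0  1  1  1  2
 j  0  0  0  0  0  0  0  1  2  2  2
 i  0  0  0  0  0  0  0  1  2  2  2
 p  0  0  0  0  0  0  1  1  2  2  2
 i  0  0  0  0  0  0  1  1  2  2  2

2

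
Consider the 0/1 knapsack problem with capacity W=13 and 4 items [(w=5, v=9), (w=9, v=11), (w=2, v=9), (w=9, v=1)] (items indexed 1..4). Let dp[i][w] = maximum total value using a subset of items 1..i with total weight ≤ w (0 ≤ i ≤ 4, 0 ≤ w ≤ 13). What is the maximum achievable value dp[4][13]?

i\w   0   1   2   3   4   5   6   7   8   9  10  11  12  13
  0   0   0   0   0   0   0   0   0   0   0   0   0   0   0
  1   0   0   0   0   0   9   9   9   9   9   9   9   9   9
  2   0   0   0   0   0   9   9   9   9  11  11  11  11  11
  3   0   0   9   9   9   9   9  18  18  18  18  20  20  20
  4   0   0   9   9   9   9   9  18  18  18  18  20  20  20

20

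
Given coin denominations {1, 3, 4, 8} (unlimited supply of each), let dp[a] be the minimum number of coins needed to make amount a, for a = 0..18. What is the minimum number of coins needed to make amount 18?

4

 a  0  1  2  3  4  5  6  7  8  9 10 11 12 13 14 15 16 17 18
dp  0  1  2  1  1  2  2  2  1  2  3  2  2  3  3  3  2  3  4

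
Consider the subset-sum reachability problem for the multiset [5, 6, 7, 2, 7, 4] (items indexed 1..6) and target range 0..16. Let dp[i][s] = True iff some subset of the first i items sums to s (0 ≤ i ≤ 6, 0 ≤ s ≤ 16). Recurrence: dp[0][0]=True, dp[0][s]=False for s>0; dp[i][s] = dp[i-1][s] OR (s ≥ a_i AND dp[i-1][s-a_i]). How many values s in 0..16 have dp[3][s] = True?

7

i\s   0   1   2   3   4   5   6   7   8   9  10  11  12  13  14  15  16
  0   T   F   F   F   F   F   F   F   F   F   F   F   F   F   F   F   F
  1   T   F   F   F   F   T   F   F   F   F   F   F   F   F   F   F   F
  2   T   F   F   F   F   T   T   F   F   F   F   T   F   F   F   F   F
  3   T   F   F   F   F   T   T   T   F   F   F   T   T   T   F   F   F
  4   T   F   T   F   F   T   T   T   T   T   F   T   T   T   T   T   F
  5   T   F   T   F   F   T   T   T   T   T   F   T   T   T   T   T   T
  6   T   F   T   F   T   T   T   T   T   T   T   T   T   T   T   T   T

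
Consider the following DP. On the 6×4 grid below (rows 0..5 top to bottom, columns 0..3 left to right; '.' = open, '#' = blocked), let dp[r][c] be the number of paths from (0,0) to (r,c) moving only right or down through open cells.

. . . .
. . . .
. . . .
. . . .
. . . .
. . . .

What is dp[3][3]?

20

r\c   0   1   2   3
  0   1   1   1   1
  1   1   2   3   4
  2   1   3   6  10
  3   1   4  10  20
  4   1   5  15  35
  5   1   6  21  56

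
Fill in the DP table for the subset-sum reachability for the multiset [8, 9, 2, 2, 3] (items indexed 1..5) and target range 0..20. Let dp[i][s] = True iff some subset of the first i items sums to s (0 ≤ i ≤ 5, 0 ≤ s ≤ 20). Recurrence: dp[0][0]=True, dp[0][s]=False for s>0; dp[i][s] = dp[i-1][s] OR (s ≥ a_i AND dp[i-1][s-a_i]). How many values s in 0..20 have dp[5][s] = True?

18

i\s   0   1   2   3   4   5   6   7   8   9  10  11  12  13  14  15  16  17  18  19  20
  0   T   F   F   F   F   F   F   F   F   F   F   F   F   F   F   F   F   F   F   F   F
  1   T   F   F   F   F   F   F   F   T   F   F   F   F   F   F   F   F   F   F   F   F
  2   T   F   F   F   F   F   F   F   T   T   F   F   F   F   F   F   F   T   F   F   F
  3   T   F   T   F   F   F   F   F   T   T   T   T   F   F   F   F   F   T   F   T   F
  4   T   F   T   F   T   F   F   F   T   T   T   T   T   T   F   F   F   T   F   T   F
  5   T   F   T   T   T   T   F   T   T   T   T   T   T   T   T   T   T   T   F   T   T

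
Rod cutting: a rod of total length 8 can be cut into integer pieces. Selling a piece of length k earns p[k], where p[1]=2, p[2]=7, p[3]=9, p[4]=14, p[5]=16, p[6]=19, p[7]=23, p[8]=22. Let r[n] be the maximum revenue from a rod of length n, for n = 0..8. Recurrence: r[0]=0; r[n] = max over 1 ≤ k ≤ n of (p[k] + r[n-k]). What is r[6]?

21

   n    0    1    2    3    4    5    6    7    8
r[n]    0    2    7    9   14   16   21   23   28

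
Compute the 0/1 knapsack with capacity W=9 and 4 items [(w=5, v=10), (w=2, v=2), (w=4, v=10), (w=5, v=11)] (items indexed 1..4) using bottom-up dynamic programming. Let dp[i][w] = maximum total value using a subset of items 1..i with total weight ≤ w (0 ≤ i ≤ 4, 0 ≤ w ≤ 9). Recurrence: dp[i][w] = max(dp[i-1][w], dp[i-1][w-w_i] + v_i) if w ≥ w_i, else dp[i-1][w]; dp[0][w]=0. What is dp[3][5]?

10

i\w   0   1   2   3   4   5   6   7   8   9
  0   0   0   0   0   0   0   0   0   0   0
  1   0   0   0   0   0  10  10  10  10  10
  2   0   0   2   2   2  10  10  12  12  12
  3   0   0   2   2  10  10  12  12  12  20
  4   0   0   2   2  10  11  12  13  13  21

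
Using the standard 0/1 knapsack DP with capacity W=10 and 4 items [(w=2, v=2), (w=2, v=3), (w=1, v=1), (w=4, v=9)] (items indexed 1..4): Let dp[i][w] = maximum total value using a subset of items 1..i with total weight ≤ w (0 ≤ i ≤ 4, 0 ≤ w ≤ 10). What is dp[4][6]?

i\w   0   1   2   3   4   5   6   7   8   9  10
  0   0   0   0   0   0   0   0   0   0   0   0
  1   0   0   2   2   2   2   2   2   2   2   2
  2   0   0   3   3   5   5   5   5   5   5   5
  3   0   1   3   4   5   6   6   6   6   6   6
  4   0   1   3   4   9  10  12  13  14  15  15

12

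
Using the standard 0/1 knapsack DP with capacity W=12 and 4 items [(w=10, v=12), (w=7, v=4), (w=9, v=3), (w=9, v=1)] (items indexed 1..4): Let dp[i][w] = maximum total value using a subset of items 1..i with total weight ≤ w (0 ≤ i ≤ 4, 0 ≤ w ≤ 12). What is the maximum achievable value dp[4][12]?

i\w   0   1   2   3   4   5   6   7   8   9  10  11  12
  0   0   0   0   0   0   0   0   0   0   0   0   0   0
  1   0   0   0   0   0   0   0   0   0   0  12  12  12
  2   0   0   0   0   0   0   0   4   4   4  12  12  12
  3   0   0   0   0   0   0   0   4   4   4  12  12  12
  4   0   0   0   0   0   0   0   4   4   4  12  12  12

12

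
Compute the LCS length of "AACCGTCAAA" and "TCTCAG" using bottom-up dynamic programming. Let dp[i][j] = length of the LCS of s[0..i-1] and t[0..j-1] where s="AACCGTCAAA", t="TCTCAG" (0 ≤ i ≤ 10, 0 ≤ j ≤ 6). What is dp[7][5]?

3

   ''  T  C  T  C  A  G
''  0  0  0  0  0  0  0
 A  0  0  0  0  0  1  1
 A  0  0  0  0  0  1  1
 C  0  0  1  1  1  1  1
 C  0  0  1  1  2  2  2
 G  0  0  1  1  2  2  3
 T  0  1  1  2  2  2  3
 C  0  1  2  2  3  3  3
 A  0  1  2  2  3  4  4
 A  0  1  2  2  3  4  4
 A  0  1  2  2  3  4  4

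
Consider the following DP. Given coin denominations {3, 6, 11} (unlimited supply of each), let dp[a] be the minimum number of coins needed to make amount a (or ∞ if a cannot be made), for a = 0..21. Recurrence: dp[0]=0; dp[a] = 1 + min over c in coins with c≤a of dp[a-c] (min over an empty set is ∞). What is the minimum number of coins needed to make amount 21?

4

 a  0  1  2  3  4  5  6  7  8  9 10 11 12 13 14 15 16 17 18 19 20 21
dp  0  -  -  1  -  -  1  -  -  2  -  1  2  -  2  3  -  2  3  -  3  4
(- denotes ∞ / unreachable)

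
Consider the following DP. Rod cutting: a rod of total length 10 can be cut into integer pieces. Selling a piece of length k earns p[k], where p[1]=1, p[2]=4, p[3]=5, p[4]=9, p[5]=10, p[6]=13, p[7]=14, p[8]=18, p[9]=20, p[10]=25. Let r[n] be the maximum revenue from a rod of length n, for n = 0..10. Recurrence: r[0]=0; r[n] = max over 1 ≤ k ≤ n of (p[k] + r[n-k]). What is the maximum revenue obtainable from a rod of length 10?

25

   n    0    1    2    3    4    5    6    7    8    9   10
r[n]    0    1    4    5    9   10   13   14   18   20   25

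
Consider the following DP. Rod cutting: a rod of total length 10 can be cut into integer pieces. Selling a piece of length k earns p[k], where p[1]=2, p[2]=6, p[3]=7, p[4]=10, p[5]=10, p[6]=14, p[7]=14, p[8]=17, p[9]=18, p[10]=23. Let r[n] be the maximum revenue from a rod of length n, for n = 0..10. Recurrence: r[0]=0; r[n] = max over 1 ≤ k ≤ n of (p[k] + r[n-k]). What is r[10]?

   n    0    1    2    3    4    5    6    7    8    9   10
r[n]    0    2    6    8   12   14   18   20   24   26   30

30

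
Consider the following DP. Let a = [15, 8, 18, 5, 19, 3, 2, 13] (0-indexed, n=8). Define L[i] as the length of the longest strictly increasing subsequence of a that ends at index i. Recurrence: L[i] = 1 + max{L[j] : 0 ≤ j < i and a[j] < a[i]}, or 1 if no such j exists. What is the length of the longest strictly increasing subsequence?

3

   i    0    1    2    3    4    5    6    7
a[i]   15    8   18    5   19    3    2   13
L[i]    1    1    2    1    3    1    1    2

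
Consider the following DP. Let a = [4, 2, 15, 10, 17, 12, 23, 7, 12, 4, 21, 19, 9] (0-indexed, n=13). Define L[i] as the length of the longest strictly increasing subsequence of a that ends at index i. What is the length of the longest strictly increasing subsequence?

   i    0    1    2    3    4    5    6    7    8    9   10   11   12
a[i]    4    2   15   10   17   12   23    7   12    4   21   19    9
L[i]    1    1    2    2    3    3    4    2    3    2    4    4    3

4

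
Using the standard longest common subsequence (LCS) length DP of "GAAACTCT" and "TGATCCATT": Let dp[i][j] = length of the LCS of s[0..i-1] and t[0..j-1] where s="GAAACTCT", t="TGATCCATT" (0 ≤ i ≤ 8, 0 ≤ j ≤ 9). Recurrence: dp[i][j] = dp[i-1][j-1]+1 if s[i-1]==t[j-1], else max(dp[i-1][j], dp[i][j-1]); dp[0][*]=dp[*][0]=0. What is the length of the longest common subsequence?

   ''  T  G  A  T  C  C  A  T  T
''  0  0  0  0  0  0  0  0  0  0
 G  0  0  1  1  1  1  1  1  1  1
 A  0  0  1  2  2  2  2  2  2  2
 A  0  0  1  2  2  2  2  3  3  3
 A  0  0  1  2  2  2  2  3  3  3
 C  0  0  1  2  2  3  3  3  3  3
 T  0  1  1  2  3  3  3  3  4  4
 C  0  1  1  2  3  4  4  4  4  4
 T  0  1  1  2  3  4  4  4  5  5

5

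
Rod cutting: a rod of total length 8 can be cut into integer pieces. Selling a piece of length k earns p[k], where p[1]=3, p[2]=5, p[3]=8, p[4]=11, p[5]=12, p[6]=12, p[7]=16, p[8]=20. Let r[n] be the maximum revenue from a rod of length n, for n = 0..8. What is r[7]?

   n    0    1    2    3    4    5    6    7    8
r[n]    0    3    6    9   12   15   18   21   24

21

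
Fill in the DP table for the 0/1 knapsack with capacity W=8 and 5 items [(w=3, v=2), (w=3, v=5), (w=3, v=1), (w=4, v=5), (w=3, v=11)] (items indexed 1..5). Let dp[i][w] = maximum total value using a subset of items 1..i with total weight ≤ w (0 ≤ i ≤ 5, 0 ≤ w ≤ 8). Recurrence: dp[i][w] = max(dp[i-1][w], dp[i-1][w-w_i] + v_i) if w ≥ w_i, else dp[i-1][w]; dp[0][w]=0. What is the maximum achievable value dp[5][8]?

16

i\w   0   1   2   3   4   5   6   7   8
  0   0   0   0   0   0   0   0   0   0
  1   0   0   0   2   2   2   2   2   2
  2   0   0   0   5   5   5   7   7   7
  3   0   0   0   5   5   5   7   7   7
  4   0   0   0   5   5   5   7  10  10
  5   0   0   0  11  11  11  16  16  16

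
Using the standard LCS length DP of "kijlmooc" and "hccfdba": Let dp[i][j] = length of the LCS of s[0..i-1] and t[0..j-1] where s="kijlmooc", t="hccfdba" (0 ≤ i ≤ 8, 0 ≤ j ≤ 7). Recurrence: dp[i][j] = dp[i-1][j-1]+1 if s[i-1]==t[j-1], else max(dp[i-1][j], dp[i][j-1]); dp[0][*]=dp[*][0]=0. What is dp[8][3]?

1

   ''  h  c  c  f  d  b  a
''  0  0  0  0  0  0  0  0
 k  0  0  0  0  0  0  0  0
 i  0  0  0  0  0  0  0  0
 j  0  0  0  0  0  0  0  0
 l  0  0  0  0  0  0  0  0
 m  0  0  0  0  0  0  0  0
 o  0  0  0  0  0  0  0  0
 o  0  0  0  0  0  0  0  0
 c  0  0  1  1  1  1  1  1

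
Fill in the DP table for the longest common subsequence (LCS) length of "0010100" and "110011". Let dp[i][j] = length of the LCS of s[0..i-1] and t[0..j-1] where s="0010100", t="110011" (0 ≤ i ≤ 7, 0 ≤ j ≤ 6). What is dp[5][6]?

4

   ''  1  1  0  0  1  1
''  0  0  0  0  0  0  0
 0  0  0  0  1  1  1  1
 0  0  0  0  1  2  2  2
 1  0  1  1  1  2  3  3
 0  0  1  1  2  2  3  3
 1  0  1  2  2  2  3  4
 0  0  1  2  3  3  3  4
 0  0  1  2  3  4  4  4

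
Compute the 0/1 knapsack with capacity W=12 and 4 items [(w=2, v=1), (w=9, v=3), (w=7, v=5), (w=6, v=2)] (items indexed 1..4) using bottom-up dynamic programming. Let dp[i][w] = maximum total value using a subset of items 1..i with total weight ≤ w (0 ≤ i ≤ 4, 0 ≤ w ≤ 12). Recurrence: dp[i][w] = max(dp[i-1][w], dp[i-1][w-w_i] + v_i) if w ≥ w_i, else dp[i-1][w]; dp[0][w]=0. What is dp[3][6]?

1

i\w   0   1   2   3   4   5   6   7   8   9  10  11  12
  0   0   0   0   0   0   0   0   0   0   0   0   0   0
  1   0   0   1   1   1   1   1   1   1   1   1   1   1
  2   0   0   1   1   1   1   1   1   1   3   3   4   4
  3   0   0   1   1   1   1   1   5   5   6   6   6   6
  4   0   0   1   1   1   1   2   5   5   6   6   6   6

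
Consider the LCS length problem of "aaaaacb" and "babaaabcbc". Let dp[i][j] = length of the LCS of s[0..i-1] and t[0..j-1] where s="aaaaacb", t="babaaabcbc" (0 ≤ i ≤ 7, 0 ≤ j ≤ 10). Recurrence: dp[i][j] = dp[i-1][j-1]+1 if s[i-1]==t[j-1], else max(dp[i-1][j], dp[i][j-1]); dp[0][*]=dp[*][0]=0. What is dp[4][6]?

4

   ''  b  a  b  a  a  a  b  c  b  c
''  0  0  0  0  0  0  0  0  0  0  0
 a  0  0  1  1  1  1  1  1  1  1  1
 a  0  0  1  1  2  2  2  2  2  2  2
 a  0  0  1  1  2  3  3  3  3  3  3
 a  0  0  1  1  2  3  4  4  4  4  4
 a  0  0  1  1  2  3  4  4  4  4  4
 c  0  0  1  1  2  3  4  4  5  5  5
 b  0  1  1  2  2  3  4  5  5  6  6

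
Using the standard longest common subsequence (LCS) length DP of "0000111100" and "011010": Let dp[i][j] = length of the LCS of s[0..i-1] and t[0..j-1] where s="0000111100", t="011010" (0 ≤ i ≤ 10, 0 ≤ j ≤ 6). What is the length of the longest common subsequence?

5

   ''  0  1  1  0  1  0
''  0  0  0  0  0  0  0
 0  0  1  1  1  1  1  1
 0  0  1  1  1  2  2  2
 0  0  1  1  1  2  2  3
 0  0  1  1  1  2  2  3
 1  0  1  2  2  2  3  3
 1  0  1  2  3  3  3  3
 1  0  1  2  3  3  4  4
 1  0  1  2  3  3  4  4
 0  0  1  2  3  4  4  5
 0  0  1  2  3  4  4  5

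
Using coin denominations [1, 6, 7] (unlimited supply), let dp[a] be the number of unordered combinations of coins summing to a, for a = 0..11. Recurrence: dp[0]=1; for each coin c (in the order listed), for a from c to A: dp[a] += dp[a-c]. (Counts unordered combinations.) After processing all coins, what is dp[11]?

after  coin     0     1     2     3     4     5     6     7     8     9    10    11
          1     1     1     1     1     1     1     1     1     1     1     1     1
          6     1     1     1     1     1     1     2     2     2     2     2     2
          7     1     1     1     1     1     1     2     3     3     3     3     3

3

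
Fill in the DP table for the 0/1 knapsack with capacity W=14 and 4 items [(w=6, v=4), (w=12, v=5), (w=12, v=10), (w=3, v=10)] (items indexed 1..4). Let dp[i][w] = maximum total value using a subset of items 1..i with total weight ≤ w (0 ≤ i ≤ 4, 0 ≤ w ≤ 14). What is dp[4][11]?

i\w   0   1   2   3   4   5   6   7   8   9  10  11  12  13  14
  0   0   0   0   0   0   0   0   0   0   0   0   0   0   0   0
  1   0   0   0   0   0   0   4   4   4   4   4   4   4   4   4
  2   0   0   0   0   0   0   4   4   4   4   4   4   5   5   5
  3   0   0   0   0   0   0   4   4   4   4   4   4  10  10  10
  4   0   0   0  10  10  10  10  10  10  14  14  14  14  14  14

14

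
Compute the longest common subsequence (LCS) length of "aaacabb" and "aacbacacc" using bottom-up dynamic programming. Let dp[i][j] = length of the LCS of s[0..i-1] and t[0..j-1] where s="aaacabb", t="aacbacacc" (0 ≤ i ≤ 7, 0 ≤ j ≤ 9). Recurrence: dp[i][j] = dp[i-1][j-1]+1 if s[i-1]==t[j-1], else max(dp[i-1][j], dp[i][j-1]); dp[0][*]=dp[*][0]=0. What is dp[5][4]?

3

   ''  a  a  c  b  a  c  a  c  c
''  0  0  0  0  0  0  0  0  0  0
 a  0  1  1  1  1  1  1  1  1  1
 a  0  1  2  2  2  2  2  2  2  2
 a  0  1  2  2  2  3  3  3  3  3
 c  0  1  2  3  3  3  4  4  4  4
 a  0  1  2  3  3  4  4  5  5  5
 b  0  1  2  3  4  4  4  5  5  5
 b  0  1  2  3  4  4  4  5  5  5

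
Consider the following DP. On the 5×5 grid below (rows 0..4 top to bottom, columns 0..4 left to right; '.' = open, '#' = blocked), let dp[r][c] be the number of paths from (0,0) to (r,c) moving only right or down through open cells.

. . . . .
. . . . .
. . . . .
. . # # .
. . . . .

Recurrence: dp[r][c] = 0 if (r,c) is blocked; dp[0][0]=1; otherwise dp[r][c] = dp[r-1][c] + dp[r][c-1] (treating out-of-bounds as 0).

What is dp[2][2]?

6

r\c   0   1   2   3   4
  0   1   1   1   1   1
  1   1   2   3   4   5
  2   1   3   6  10  15
  3   1   4   0   0  15
  4   1   5   5   5  20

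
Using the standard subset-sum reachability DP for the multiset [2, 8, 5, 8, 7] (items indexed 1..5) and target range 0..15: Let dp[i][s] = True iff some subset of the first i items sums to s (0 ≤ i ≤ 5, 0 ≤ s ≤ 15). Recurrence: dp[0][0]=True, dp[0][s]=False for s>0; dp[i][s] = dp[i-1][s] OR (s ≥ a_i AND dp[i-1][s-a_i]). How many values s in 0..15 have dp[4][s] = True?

i\s   0   1   2   3   4   5   6   7   8   9  10  11  12  13  14  15
  0   T   F   F   F   F   F   F   F   F   F   F   F   F   F   F   F
  1   T   F   T   F   F   F   F   F   F   F   F   F   F   F   F   F
  2   T   F   T   F   F   F   F   F   T   F   T   F   F   F   F   F
  3   T   F   T   F   F   T   F   T   T   F   T   F   F   T   F   T
  4   T   F   T   F   F   T   F   T   T   F   T   F   F   T   F   T
  5   T   F   T   F   F   T   F   T   T   T   T   F   T   T   T   T

8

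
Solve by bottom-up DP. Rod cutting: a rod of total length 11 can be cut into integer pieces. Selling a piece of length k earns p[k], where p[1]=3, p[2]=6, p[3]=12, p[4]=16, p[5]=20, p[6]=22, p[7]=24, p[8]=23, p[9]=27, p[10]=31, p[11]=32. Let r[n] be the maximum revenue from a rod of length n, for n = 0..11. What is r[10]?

40

   n    0    1    2    3    4    5    6    7    8    9   10   11
r[n]    0    3    6   12   16   20   24   28   32   36   40   44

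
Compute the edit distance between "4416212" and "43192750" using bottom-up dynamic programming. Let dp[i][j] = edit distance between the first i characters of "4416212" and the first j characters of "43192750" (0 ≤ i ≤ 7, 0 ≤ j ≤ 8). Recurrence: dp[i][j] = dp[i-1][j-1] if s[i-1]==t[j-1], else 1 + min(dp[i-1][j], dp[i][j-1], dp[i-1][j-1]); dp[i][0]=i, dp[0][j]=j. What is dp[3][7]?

5

   ''  4  3  1  9  2  7  5  0
''  0  1  2  3  4  5  6  7  8
 4  1  0  1  2  3  4  5  6  7
 4  2  1  1  2  3  4  5  6  7
 1  3  2  2  1  2  3  4  5  6
 6  4  3  3  2  2  3  4  5  6
 2  5  4  4  3  3  2  3  4  5
 1  6  5  5  4  4  3  3  4  5
 2  7  6  6  5  5  4  4  4  5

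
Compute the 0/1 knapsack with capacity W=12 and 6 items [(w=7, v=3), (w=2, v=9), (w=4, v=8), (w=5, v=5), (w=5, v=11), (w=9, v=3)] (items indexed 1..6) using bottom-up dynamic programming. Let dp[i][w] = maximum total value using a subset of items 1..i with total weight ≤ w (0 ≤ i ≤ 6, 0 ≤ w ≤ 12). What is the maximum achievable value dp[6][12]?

28

i\w   0   1   2   3   4   5   6   7   8   9  10  11  12
  0   0   0   0   0   0   0   0   0   0   0   0   0   0
  1   0   0   0   0   0   0   0   3   3   3   3   3   3
  2   0   0   9   9   9   9   9   9   9  12  12  12  12
  3   0   0   9   9   9   9  17  17  17  17  17  17  17
  4   0   0   9   9   9   9  17  17  17  17  17  22  22
  5   0   0   9   9   9  11  17  20  20  20  20  28  28
  6   0   0   9   9   9  11  17  20  20  20  20  28  28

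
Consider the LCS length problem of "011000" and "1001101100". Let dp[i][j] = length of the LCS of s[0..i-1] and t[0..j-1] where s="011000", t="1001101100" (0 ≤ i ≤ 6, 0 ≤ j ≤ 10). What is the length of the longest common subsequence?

   ''  1  0  0  1  1  0  1  1  0  0
''  0  0  0  0  0  0  0  0  0  0  0
 0  0  0  1  1  1  1  1  1  1  1  1
 1  0  1  1  1  2  2  2  2  2  2  2
 1  0  1  1  1  2  3  3  3  3  3  3
 0  0  1  2  2  2  3  4  4  4  4  4
 0  0  1  2  3  3  3  4  4  4  5  5
 0  0  1  2  3  3  3  4  4  4  5  6

6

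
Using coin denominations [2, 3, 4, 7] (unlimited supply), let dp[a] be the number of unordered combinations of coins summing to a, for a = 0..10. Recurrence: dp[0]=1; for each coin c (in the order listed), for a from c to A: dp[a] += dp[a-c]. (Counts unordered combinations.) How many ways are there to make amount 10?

after  coin     0     1     2     3     4     5     6     7     8     9    10
          2     1     0     1     0     1     0     1     0     1     0     1
          3     1     0     1     1     1     1     2     1     2     2     2
          4     1     0     1     1     2     1     3     2     4     3     5
          7     1     0     1     1     2     1     3     3     4     4     6

6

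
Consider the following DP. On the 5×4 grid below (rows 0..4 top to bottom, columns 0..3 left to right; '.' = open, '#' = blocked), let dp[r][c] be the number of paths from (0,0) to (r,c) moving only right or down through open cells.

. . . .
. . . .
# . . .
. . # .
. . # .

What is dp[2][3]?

9

r\c   0   1   2   3
  0   1   1   1   1
  1   1   2   3   4
  2   0   2   5   9
  3   0   2   0   9
  4   0   2   0   9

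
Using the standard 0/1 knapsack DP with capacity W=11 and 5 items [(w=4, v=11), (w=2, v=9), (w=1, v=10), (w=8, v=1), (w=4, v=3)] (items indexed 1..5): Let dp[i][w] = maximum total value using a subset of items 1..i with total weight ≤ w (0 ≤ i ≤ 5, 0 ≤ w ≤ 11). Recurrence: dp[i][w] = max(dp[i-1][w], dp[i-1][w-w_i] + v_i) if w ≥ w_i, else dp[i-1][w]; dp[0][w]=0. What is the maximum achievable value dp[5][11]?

i\w   0   1   2   3   4   5   6   7   8   9  10  11
  0   0   0   0   0   0   0   0   0   0   0   0   0
  1   0   0   0   0  11  11  11  11  11  11  11  11
  2   0   0   9   9  11  11  20  20  20  20  20  20
  3   0  10  10  19  19  21  21  30  30  30  30  30
  4   0  10  10  19  19  21  21  30  30  30  30  30
  5   0  10  10  19  19  21  21  30  30  30  30  33

33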